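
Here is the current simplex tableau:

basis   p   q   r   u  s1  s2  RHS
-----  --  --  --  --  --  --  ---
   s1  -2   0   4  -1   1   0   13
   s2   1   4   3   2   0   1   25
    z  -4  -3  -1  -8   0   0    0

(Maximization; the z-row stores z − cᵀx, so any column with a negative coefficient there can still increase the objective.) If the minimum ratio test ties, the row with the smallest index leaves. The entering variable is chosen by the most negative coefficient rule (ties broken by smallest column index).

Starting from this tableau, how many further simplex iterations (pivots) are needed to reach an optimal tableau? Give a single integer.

pivot: u in, s2 out → z = 100
No improving column remains; optimal.

1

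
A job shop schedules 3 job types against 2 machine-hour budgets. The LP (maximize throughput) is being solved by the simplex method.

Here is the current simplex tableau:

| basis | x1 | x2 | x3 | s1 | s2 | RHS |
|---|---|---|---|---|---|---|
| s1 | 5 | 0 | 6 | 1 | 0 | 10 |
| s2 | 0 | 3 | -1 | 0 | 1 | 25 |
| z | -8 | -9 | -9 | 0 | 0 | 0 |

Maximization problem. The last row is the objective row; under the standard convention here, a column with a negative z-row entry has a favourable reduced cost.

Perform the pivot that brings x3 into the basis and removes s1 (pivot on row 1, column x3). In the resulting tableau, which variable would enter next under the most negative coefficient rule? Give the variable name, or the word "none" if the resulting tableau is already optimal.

Pivot element 6. New z-row = old z-row − (-9)·(row 1/6).
Updated z-row coefficients: x1: -1/2, x2: -9, x3: 0, s1: 3/2, s2: 0.
The most negative is -9 in column x2, so x2 would enter next.

x2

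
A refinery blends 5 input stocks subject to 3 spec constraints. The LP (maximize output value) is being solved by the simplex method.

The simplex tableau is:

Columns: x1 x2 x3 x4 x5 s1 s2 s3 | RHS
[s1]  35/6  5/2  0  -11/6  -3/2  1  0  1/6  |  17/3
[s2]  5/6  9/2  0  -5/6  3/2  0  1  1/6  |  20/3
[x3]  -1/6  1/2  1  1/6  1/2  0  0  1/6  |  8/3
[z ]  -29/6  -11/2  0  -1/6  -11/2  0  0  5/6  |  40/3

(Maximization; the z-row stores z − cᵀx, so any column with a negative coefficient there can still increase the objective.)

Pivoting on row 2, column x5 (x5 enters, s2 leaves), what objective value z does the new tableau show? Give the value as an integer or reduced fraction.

340/9

Minimum ratio for x5: (20/3)/(3/2) = 40/9.
z changes by −(z-row coeff of x5)·ratio = −(-11/2)·(40/9) = 220/9.
New z = 40/3 + (220/9) = 340/9.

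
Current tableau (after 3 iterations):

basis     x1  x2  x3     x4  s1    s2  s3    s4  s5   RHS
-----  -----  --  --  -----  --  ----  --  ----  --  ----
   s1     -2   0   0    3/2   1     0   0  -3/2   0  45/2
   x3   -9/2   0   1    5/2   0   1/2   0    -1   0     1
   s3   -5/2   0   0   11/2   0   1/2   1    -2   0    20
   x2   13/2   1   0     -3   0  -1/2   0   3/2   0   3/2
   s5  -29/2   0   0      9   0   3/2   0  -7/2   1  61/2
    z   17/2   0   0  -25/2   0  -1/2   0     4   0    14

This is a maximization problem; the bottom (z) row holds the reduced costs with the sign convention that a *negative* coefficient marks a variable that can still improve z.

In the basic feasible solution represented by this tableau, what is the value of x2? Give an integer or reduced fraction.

x2 is basic (row 4); its value is the RHS of that row: 3/2.

3/2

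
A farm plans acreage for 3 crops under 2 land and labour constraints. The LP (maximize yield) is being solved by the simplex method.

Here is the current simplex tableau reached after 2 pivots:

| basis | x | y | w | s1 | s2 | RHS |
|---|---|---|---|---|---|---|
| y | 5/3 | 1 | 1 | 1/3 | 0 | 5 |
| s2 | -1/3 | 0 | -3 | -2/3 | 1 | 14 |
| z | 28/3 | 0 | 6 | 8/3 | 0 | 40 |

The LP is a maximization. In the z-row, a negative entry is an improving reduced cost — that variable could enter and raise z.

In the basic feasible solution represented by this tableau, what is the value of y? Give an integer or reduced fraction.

y is basic (row 1); its value is the RHS of that row: 5.

5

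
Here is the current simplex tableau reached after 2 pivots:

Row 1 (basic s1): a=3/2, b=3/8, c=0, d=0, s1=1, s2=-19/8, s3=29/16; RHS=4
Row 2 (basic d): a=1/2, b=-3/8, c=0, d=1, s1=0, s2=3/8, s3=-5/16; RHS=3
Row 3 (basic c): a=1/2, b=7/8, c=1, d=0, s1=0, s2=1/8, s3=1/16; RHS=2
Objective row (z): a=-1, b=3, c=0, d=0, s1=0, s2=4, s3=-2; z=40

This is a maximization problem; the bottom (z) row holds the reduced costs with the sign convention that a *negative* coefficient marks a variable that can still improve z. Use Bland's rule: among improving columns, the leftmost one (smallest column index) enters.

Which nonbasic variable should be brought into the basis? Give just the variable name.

Objective-row coefficients: a: -1, b: 3, c: 0, d: 0, s1: 0, s2: 4, s3: -2.
Improving columns: a, s3. Bland's rule picks the smallest column index → a.

a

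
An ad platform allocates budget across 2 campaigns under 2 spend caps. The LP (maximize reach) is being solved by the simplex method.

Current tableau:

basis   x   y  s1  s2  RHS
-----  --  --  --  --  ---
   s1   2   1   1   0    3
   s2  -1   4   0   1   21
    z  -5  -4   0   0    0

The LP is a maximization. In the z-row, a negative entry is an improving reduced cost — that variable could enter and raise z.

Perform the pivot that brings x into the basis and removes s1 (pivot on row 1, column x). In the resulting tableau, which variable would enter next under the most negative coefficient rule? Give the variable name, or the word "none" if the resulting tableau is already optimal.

y

Pivot element 2. New z-row = old z-row − (-5)·(row 1/2).
Updated z-row coefficients: x: 0, y: -3/2, s1: 5/2, s2: 0.
The most negative is -3/2 in column y, so y would enter next.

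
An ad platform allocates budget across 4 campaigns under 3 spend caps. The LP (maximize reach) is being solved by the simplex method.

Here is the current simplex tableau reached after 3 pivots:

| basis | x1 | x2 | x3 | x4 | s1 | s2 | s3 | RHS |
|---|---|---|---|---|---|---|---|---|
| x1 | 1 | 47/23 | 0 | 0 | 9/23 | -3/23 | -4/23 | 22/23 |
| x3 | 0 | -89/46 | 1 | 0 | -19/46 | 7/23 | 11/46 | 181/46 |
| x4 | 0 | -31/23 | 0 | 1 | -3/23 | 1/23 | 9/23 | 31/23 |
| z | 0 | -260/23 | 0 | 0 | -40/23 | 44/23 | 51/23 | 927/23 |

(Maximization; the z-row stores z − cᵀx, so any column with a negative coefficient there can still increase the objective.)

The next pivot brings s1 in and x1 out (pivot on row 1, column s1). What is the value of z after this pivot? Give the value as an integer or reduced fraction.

Minimum ratio for s1: (22/23)/(9/23) = 22/9.
z changes by −(z-row coeff of s1)·ratio = −(-40/23)·(22/9) = 880/207.
New z = 927/23 + (880/207) = 401/9.

401/9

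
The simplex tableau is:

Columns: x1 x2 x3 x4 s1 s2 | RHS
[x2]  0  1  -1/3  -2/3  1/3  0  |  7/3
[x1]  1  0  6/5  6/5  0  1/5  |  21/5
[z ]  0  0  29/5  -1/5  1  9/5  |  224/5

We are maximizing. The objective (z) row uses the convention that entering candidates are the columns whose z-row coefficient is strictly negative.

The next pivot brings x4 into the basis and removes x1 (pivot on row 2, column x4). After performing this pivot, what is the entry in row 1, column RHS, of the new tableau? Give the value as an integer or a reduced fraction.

Pivot element is row 2, column x4: 6/5.
Normalize row 2: new (row 2, RHS) = (21/5)/(6/5) = 7/2.
row 1 ← row 1 − (-2/3)·(new row 2): 7/3 − (-2/3)·(7/2) = 14/3.

14/3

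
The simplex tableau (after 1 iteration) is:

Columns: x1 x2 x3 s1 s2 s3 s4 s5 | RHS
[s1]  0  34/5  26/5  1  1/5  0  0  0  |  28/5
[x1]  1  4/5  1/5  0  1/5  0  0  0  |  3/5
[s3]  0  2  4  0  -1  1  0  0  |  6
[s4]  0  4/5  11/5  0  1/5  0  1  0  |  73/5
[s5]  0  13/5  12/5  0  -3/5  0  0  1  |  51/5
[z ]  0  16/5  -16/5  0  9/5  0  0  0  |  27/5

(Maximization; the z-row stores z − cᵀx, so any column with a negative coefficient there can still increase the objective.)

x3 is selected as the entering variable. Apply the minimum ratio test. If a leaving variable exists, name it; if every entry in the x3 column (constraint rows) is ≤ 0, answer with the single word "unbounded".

Ratios: row 1 (s1): (28/5)/(26/5) = 14/13; row 2 (x1): (3/5)/(1/5) = 3; row 3 (s3): 6/4 = 3/2; row 4 (s4): (73/5)/(11/5) = 73/11; row 5 (s5): (51/5)/(12/5) = 17/4.
Minimum ratio is in the s1 row, so s1 leaves.

s1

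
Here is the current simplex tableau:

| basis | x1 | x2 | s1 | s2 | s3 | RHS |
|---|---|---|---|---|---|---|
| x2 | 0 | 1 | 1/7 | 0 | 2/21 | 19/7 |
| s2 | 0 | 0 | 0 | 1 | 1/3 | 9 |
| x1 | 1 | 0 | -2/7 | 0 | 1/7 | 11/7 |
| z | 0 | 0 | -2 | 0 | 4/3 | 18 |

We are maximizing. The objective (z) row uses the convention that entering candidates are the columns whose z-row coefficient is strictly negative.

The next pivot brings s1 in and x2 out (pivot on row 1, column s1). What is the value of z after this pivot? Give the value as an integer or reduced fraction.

56

Minimum ratio for s1: (19/7)/(1/7) = 19.
z changes by −(z-row coeff of s1)·ratio = −(-2)·19 = 38.
New z = 18 + 38 = 56.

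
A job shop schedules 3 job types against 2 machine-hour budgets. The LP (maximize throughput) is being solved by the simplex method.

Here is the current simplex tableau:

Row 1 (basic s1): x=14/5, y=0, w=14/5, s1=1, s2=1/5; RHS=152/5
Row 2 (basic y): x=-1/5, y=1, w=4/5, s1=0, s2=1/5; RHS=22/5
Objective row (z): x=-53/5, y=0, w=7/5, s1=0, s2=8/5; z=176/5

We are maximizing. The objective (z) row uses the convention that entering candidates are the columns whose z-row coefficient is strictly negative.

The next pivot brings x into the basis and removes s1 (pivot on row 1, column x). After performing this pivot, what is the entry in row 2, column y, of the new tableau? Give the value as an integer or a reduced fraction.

Pivot element is row 1, column x: 14/5.
Normalize row 1: new (row 1, y) = 0/(14/5) = 0.
row 2 ← row 2 − (-1/5)·(new row 1): 1 − (-1/5)·0 = 1.

1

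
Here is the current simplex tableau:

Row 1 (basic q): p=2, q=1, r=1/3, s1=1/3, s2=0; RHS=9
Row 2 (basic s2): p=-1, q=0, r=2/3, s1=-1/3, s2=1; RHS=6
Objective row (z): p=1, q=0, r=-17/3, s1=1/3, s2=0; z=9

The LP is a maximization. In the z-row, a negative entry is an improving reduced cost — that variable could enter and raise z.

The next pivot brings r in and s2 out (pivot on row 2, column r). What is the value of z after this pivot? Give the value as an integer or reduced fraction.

60

Minimum ratio for r: 6/(2/3) = 9.
z changes by −(z-row coeff of r)·ratio = −(-17/3)·9 = 51.
New z = 9 + 51 = 60.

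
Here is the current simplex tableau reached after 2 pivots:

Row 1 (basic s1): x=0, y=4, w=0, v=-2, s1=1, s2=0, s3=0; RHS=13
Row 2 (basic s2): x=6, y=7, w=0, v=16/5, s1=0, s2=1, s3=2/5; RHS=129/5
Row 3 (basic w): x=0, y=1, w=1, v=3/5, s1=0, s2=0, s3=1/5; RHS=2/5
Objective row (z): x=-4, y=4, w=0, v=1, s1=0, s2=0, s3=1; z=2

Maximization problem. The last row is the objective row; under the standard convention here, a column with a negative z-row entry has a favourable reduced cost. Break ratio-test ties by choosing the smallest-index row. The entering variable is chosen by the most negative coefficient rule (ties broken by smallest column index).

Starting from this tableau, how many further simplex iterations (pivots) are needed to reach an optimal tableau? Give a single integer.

pivot: x in, s2 out → z = 96/5
No improving column remains; optimal.

1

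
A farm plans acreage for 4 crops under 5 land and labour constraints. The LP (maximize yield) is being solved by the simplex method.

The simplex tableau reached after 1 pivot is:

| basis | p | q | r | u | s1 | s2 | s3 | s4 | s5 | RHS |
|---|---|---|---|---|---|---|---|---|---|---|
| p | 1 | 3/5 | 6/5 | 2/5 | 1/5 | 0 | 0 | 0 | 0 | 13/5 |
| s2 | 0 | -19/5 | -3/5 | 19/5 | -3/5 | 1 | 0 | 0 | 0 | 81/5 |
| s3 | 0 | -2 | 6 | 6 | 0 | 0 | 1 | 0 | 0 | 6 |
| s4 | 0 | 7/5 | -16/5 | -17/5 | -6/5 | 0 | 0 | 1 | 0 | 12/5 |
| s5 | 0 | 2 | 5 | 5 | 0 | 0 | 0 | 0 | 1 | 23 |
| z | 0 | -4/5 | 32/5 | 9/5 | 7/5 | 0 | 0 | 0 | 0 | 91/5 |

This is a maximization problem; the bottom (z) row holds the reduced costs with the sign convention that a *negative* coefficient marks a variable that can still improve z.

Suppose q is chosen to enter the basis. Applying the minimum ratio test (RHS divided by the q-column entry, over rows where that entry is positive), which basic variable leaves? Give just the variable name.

Ratios: row 1 (p): (13/5)/(3/5) = 13/3; row 2 (s2): entry -19/5 ≤ 0, skip; row 3 (s3): entry -2 ≤ 0, skip; row 4 (s4): (12/5)/(7/5) = 12/7; row 5 (s5): 23/2 = 23/2.
Minimum ratio 12/7 is in the s4 row, so s4 leaves.

s4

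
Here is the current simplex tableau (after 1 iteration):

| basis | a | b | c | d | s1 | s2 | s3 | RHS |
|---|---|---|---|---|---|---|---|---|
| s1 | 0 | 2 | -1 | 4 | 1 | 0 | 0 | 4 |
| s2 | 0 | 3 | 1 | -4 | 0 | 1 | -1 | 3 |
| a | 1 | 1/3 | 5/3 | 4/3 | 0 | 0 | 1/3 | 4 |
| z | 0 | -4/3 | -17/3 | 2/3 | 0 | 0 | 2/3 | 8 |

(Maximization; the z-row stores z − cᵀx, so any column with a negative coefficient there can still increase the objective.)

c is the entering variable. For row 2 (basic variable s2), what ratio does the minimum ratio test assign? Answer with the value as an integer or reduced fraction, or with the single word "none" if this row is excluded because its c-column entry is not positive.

Ratio = RHS / (c entry) = 3 / 1 = 3.

3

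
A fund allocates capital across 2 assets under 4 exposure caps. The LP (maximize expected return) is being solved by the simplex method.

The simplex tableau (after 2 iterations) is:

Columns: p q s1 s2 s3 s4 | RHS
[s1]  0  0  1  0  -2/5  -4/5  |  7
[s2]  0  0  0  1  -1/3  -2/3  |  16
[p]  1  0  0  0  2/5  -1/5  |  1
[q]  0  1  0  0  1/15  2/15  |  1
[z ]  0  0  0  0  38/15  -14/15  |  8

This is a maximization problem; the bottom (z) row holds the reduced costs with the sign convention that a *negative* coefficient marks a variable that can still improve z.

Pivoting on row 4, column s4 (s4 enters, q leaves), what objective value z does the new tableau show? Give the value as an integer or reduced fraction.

15

Minimum ratio for s4: 1/(2/15) = 15/2.
z changes by −(z-row coeff of s4)·ratio = −(-14/15)·(15/2) = 7.
New z = 8 + 7 = 15.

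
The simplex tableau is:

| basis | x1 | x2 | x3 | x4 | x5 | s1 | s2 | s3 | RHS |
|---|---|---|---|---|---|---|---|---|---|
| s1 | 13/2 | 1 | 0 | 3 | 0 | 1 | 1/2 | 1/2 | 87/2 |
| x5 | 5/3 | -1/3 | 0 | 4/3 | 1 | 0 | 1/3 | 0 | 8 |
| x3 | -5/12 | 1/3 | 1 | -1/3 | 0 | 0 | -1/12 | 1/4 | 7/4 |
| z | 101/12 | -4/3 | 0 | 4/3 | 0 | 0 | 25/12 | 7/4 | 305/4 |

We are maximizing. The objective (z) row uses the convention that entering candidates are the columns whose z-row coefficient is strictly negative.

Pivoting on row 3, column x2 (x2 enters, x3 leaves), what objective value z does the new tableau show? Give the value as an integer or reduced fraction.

Minimum ratio for x2: (7/4)/(1/3) = 21/4.
z changes by −(z-row coeff of x2)·ratio = −(-4/3)·(21/4) = 7.
New z = 305/4 + 7 = 333/4.

333/4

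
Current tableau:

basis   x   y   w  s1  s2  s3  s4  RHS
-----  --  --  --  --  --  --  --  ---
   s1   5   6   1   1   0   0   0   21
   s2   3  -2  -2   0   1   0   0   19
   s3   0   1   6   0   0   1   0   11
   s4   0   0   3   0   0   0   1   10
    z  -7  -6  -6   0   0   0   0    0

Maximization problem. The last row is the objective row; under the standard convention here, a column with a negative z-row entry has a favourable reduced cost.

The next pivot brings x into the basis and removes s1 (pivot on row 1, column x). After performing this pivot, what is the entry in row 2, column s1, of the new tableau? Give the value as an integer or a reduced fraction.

-3/5

Pivot element is row 1, column x: 5.
Normalize row 1: new (row 1, s1) = 1/5 = 1/5.
row 2 ← row 2 − 3·(new row 1): 0 − 3·(1/5) = -3/5.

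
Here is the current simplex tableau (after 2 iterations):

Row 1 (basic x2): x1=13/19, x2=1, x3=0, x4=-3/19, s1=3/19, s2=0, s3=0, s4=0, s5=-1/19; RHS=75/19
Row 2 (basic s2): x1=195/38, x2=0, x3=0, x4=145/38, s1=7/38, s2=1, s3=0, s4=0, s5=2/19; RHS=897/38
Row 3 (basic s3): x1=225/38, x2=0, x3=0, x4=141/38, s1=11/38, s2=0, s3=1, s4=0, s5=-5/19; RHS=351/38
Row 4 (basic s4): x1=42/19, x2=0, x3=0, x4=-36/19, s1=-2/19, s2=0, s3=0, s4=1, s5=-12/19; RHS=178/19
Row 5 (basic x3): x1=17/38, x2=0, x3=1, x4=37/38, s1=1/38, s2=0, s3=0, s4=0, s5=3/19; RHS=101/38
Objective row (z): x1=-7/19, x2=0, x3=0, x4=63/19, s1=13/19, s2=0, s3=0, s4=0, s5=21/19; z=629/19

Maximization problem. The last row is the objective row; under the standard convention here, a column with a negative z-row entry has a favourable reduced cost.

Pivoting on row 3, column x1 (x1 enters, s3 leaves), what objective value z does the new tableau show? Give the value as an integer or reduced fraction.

842/25

Minimum ratio for x1: (351/38)/(225/38) = 39/25.
z changes by −(z-row coeff of x1)·ratio = −(-7/19)·(39/25) = 273/475.
New z = 629/19 + (273/475) = 842/25.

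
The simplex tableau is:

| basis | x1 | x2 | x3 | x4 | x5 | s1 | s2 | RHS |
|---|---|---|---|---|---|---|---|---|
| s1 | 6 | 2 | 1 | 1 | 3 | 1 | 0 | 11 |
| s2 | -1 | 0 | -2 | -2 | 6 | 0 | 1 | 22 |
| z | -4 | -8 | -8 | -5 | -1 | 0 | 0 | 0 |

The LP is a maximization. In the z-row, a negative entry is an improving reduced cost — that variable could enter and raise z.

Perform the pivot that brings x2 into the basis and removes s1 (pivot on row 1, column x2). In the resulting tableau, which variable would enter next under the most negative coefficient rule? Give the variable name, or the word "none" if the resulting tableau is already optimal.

Pivot element 2. New z-row = old z-row − (-8)·(row 1/2).
Updated z-row coefficients: x1: 20, x2: 0, x3: -4, x4: -1, x5: 11, s1: 4, s2: 0.
The most negative is -4 in column x3, so x3 would enter next.

x3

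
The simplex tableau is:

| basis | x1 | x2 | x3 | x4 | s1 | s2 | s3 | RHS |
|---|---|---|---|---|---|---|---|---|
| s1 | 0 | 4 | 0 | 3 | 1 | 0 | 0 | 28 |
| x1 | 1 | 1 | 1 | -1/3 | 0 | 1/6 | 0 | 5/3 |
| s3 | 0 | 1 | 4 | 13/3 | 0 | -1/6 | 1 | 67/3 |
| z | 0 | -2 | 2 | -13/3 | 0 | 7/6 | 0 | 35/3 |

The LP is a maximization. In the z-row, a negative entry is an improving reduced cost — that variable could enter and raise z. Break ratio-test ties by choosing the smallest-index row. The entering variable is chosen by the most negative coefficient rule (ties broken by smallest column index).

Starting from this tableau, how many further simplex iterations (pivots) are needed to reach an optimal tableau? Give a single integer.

pivot: x4 in, s3 out → z = 34
pivot: x2 in, x1 out → z = 260/7
No improving column remains; optimal.

2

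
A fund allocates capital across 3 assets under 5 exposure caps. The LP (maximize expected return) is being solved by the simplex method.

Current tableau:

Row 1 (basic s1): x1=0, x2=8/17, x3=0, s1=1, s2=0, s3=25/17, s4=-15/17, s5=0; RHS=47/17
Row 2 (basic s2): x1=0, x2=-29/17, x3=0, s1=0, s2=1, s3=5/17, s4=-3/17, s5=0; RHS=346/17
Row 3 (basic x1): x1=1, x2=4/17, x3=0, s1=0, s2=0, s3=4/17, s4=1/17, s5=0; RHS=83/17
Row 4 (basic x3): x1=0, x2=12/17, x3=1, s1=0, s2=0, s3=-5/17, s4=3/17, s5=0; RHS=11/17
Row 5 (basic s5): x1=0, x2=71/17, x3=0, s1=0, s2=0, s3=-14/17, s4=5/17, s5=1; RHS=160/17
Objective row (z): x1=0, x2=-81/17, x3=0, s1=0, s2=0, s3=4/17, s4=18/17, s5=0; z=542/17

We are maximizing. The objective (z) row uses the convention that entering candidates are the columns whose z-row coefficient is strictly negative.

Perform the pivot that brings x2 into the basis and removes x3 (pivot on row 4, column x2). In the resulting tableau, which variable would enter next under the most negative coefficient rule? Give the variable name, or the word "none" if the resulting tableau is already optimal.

Pivot element 12/17. New z-row = old z-row − (-81/17)·(row 4/(12/17)).
Updated z-row coefficients: x1: 0, x2: 0, x3: 27/4, s1: 0, s2: 0, s3: -7/4, s4: 9/4, s5: 0.
The most negative is -7/4 in column s3, so s3 would enter next.

s3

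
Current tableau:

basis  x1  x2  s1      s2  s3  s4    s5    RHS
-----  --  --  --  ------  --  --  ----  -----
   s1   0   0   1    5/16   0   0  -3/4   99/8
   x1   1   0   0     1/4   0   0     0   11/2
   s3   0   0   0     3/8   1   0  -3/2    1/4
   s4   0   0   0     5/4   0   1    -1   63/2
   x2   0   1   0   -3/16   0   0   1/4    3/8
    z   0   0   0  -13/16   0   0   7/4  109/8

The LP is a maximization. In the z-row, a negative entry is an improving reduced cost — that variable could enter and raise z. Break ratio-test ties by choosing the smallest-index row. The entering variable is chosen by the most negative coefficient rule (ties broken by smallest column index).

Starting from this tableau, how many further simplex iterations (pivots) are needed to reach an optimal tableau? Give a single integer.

pivot: s2 in, s3 out → z = 85/6
pivot: s5 in, x1 out → z = 133/6
No improving column remains; optimal.

2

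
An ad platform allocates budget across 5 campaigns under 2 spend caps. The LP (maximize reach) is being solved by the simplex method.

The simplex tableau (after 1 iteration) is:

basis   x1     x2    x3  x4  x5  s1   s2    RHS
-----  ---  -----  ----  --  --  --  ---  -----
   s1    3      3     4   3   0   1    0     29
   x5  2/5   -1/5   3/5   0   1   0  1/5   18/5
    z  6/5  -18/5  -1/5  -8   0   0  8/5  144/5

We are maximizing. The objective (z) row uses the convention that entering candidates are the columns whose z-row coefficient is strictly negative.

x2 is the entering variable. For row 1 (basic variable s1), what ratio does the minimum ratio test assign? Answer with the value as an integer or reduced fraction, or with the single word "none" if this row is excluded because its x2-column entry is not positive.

29/3

Ratio = RHS / (x2 entry) = 29 / 3 = 29/3.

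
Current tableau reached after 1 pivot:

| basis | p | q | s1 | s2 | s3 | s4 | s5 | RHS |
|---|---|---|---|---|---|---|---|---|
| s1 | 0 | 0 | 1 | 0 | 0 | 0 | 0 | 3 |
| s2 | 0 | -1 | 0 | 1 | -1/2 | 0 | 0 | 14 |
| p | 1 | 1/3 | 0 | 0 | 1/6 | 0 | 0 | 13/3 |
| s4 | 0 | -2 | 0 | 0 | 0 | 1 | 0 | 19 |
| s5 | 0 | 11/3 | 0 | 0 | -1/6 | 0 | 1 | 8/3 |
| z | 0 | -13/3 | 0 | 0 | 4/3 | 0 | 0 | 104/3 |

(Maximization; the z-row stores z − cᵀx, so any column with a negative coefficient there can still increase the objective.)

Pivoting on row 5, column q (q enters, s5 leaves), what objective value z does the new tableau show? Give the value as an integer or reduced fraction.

416/11

Minimum ratio for q: (8/3)/(11/3) = 8/11.
z changes by −(z-row coeff of q)·ratio = −(-13/3)·(8/11) = 104/33.
New z = 104/3 + (104/33) = 416/11.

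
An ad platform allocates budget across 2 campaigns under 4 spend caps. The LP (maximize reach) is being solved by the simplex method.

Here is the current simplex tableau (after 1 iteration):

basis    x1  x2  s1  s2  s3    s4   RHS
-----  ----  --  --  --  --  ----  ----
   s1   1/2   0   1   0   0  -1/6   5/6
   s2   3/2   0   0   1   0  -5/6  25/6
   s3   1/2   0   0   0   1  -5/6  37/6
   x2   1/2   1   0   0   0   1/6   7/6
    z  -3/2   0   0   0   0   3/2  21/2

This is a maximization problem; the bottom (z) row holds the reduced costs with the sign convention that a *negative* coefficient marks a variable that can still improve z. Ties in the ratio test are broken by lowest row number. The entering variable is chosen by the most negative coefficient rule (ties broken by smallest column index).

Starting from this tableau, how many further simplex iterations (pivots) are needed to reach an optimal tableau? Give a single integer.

pivot: x1 in, s1 out → z = 13
No improving column remains; optimal.

1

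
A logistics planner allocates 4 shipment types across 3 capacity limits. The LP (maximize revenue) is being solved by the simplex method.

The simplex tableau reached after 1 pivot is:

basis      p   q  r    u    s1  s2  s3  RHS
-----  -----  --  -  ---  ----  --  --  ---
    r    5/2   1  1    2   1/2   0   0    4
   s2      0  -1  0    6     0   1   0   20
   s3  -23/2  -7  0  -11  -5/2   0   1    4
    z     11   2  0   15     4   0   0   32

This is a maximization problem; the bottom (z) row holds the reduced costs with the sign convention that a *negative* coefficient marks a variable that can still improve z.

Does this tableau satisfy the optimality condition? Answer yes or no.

yes

No objective-row coefficient is strictly negative, so no entering variable exists; the tableau is optimal.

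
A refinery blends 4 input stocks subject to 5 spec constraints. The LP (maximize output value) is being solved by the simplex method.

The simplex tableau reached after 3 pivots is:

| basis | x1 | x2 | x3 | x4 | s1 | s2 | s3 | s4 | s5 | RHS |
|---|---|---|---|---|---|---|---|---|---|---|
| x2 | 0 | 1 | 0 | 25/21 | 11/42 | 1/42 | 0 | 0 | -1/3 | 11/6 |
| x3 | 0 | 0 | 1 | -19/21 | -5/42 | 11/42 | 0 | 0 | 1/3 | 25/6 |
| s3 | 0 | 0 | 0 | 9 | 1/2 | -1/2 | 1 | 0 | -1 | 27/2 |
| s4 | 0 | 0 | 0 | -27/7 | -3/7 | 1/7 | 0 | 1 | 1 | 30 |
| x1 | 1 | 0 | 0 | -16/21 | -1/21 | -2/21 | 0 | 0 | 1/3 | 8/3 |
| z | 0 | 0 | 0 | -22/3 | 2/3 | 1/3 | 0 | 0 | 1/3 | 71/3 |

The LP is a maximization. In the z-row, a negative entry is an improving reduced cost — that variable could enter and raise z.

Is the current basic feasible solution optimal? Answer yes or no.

Column x4 has objective-row coefficient -22/3, which is negative; an improving pivot exists, so not yet optimal.

no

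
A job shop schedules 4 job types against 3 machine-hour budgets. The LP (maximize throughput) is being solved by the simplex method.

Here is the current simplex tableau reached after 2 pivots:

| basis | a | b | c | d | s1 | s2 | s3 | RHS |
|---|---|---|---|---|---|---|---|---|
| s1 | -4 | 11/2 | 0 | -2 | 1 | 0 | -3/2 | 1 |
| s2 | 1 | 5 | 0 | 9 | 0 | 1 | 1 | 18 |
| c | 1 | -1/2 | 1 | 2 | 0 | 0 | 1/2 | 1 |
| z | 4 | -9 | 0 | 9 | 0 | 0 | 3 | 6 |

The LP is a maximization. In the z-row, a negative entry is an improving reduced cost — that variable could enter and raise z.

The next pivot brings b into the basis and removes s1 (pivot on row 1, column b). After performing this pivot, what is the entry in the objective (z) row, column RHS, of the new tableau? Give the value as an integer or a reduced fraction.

84/11

Pivot element is row 1, column b: 11/2.
Normalize row 1: new (row 1, RHS) = 1/(11/2) = 2/11.
z-row ← z-row − (-9)·(new row 1): 6 − (-9)·(2/11) = 84/11.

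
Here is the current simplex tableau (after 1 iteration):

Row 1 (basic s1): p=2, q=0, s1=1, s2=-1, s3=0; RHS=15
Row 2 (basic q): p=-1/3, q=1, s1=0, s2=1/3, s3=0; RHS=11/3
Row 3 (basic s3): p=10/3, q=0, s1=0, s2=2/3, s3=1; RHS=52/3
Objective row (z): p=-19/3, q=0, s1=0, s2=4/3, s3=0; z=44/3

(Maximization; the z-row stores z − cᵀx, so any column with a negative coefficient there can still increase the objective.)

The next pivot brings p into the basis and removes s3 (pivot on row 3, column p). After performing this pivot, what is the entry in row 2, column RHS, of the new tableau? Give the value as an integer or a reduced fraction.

27/5

Pivot element is row 3, column p: 10/3.
Normalize row 3: new (row 3, RHS) = (52/3)/(10/3) = 26/5.
row 2 ← row 2 − (-1/3)·(new row 3): 11/3 − (-1/3)·(26/5) = 27/5.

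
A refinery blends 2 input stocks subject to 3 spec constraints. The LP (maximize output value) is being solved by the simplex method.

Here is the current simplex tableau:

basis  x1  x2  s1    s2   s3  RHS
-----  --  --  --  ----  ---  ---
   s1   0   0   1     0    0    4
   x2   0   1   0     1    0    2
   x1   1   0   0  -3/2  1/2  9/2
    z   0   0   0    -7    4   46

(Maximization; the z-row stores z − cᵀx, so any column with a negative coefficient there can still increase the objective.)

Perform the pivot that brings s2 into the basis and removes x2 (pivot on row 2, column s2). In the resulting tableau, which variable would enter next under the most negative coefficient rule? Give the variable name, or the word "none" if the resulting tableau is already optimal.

none

Pivot element 1. New z-row = old z-row − (-7)·(row 2/1).
Updated z-row coefficients: x1: 0, x2: 7, s1: 0, s2: 0, s3: 4.
No coefficient is strictly negative; the tableau after this pivot is optimal.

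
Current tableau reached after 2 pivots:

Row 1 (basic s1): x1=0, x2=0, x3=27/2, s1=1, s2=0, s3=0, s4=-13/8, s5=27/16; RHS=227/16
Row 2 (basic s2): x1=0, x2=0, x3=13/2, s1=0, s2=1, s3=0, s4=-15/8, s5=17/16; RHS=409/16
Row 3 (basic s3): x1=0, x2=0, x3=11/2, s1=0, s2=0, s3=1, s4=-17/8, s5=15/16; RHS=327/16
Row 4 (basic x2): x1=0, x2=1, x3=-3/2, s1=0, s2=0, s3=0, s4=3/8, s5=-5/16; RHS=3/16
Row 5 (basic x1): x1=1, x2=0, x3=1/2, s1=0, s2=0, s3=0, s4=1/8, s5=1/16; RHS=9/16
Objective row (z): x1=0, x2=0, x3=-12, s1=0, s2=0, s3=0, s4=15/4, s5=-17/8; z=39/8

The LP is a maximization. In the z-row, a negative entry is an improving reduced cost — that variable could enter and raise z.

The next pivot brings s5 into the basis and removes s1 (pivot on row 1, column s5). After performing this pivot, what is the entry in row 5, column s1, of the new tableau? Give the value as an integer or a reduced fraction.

-1/27

Pivot element is row 1, column s5: 27/16.
Normalize row 1: new (row 1, s1) = 1/(27/16) = 16/27.
row 5 ← row 5 − (1/16)·(new row 1): 0 − (1/16)·(16/27) = -1/27.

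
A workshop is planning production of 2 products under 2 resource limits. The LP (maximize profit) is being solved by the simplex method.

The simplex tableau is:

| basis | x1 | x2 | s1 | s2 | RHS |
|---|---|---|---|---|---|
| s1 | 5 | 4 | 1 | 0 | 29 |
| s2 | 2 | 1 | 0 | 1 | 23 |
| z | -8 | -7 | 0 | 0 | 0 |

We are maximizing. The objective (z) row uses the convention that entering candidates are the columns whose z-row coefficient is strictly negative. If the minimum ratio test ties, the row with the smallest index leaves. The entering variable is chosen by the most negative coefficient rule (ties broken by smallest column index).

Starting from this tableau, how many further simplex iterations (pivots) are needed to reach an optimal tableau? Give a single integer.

2

pivot: x1 in, s1 out → z = 232/5
pivot: x2 in, x1 out → z = 203/4
No improving column remains; optimal.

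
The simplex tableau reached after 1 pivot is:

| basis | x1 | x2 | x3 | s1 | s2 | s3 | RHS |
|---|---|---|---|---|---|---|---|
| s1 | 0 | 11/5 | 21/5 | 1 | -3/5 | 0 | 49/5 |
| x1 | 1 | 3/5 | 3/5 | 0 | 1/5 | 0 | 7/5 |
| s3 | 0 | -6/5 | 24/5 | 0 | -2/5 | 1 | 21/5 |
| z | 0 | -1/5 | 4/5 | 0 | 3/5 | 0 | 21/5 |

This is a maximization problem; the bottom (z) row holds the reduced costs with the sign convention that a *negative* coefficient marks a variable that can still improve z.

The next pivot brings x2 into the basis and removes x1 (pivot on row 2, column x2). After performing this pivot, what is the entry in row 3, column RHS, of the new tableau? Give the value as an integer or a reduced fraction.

7

Pivot element is row 2, column x2: 3/5.
Normalize row 2: new (row 2, RHS) = (7/5)/(3/5) = 7/3.
row 3 ← row 3 − (-6/5)·(new row 2): 21/5 − (-6/5)·(7/3) = 7.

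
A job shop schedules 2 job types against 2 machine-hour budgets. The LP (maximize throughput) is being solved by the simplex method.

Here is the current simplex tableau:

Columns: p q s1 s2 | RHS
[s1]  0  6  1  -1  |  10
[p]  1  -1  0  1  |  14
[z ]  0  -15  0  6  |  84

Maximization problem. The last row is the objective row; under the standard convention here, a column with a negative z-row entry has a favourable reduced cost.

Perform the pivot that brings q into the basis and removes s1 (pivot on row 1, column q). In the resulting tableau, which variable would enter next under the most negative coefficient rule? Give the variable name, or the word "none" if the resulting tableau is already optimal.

Pivot element 6. New z-row = old z-row − (-15)·(row 1/6).
Updated z-row coefficients: p: 0, q: 0, s1: 5/2, s2: 7/2.
No coefficient is strictly negative; the tableau after this pivot is optimal.

none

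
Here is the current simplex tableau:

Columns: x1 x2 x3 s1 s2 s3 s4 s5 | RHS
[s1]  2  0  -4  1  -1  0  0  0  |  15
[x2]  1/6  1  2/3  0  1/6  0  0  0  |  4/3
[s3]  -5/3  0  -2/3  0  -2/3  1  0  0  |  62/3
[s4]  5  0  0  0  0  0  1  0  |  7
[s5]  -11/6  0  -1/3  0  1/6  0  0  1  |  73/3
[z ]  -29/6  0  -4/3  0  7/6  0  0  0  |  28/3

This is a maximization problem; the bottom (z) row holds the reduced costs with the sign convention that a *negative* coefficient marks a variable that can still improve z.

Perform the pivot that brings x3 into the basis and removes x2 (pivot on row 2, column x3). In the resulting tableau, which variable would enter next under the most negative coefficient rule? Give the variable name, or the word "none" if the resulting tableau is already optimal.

Pivot element 2/3. New z-row = old z-row − (-4/3)·(row 2/(2/3)).
Updated z-row coefficients: x1: -9/2, x2: 2, x3: 0, s1: 0, s2: 3/2, s3: 0, s4: 0, s5: 0.
The most negative is -9/2 in column x1, so x1 would enter next.

x1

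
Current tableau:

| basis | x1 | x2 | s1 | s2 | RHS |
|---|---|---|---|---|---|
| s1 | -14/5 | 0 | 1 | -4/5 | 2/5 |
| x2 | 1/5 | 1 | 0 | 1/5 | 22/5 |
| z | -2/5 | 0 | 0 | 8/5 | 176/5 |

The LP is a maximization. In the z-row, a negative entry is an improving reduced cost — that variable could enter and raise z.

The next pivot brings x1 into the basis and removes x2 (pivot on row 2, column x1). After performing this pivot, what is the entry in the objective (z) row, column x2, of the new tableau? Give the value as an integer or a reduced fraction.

Pivot element is row 2, column x1: 1/5.
Normalize row 2: new (row 2, x2) = 1/(1/5) = 5.
z-row ← z-row − (-2/5)·(new row 2): 0 − (-2/5)·5 = 2.

2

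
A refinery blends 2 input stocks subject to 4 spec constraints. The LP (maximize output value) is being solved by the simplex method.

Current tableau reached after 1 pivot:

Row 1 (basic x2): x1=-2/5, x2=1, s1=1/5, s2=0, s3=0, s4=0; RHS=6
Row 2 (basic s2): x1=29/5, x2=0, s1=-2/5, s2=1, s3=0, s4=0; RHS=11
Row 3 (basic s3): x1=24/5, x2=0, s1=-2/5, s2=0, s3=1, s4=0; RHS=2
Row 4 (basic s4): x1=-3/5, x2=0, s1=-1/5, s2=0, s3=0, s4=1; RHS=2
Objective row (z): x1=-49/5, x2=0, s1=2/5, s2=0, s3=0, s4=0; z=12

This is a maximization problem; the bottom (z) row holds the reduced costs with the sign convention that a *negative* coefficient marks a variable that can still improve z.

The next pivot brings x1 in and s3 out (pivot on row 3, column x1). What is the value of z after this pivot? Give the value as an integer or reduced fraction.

193/12

Minimum ratio for x1: 2/(24/5) = 5/12.
z changes by −(z-row coeff of x1)·ratio = −(-49/5)·(5/12) = 49/12.
New z = 12 + (49/12) = 193/12.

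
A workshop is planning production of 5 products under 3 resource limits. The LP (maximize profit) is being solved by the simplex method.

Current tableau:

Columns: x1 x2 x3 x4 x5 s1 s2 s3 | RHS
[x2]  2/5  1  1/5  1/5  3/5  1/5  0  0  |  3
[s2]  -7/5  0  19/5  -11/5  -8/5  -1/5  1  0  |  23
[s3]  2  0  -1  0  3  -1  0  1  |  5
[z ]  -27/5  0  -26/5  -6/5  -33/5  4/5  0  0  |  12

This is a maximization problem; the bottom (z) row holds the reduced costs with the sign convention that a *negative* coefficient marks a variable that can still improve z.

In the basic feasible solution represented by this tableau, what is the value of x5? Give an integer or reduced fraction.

x5 is nonbasic (not in the basis column), so its value in the current BFS is 0.

0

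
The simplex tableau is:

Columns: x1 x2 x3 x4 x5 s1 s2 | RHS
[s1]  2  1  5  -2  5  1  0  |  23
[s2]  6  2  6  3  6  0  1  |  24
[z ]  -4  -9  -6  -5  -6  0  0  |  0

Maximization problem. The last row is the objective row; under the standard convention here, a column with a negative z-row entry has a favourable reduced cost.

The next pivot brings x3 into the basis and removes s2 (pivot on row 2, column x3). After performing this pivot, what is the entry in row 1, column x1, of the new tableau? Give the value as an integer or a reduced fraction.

-3

Pivot element is row 2, column x3: 6.
Normalize row 2: new (row 2, x1) = 6/6 = 1.
row 1 ← row 1 − 5·(new row 2): 2 − 5·1 = -3.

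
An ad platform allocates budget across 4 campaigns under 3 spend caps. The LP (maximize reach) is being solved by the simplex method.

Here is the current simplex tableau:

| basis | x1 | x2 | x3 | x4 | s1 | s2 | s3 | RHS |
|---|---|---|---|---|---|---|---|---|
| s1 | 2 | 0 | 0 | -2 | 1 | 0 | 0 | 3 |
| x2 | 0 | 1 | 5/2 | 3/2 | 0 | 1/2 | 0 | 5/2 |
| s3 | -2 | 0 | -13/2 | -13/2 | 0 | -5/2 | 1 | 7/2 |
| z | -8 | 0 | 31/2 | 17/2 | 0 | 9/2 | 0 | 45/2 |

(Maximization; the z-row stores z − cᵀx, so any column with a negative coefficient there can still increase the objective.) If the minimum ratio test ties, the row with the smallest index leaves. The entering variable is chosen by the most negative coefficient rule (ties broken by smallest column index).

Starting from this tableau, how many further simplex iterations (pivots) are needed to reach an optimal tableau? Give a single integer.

pivot: x1 in, s1 out → z = 69/2
No improving column remains; optimal.

1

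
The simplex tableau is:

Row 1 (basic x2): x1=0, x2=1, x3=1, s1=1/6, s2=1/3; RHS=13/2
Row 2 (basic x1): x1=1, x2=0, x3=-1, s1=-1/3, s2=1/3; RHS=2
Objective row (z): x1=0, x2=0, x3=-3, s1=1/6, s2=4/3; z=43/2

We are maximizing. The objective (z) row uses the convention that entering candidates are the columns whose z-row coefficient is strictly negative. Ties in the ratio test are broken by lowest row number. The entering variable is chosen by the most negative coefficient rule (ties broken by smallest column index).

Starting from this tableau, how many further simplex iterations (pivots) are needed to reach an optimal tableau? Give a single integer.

pivot: x3 in, x2 out → z = 41
No improving column remains; optimal.

1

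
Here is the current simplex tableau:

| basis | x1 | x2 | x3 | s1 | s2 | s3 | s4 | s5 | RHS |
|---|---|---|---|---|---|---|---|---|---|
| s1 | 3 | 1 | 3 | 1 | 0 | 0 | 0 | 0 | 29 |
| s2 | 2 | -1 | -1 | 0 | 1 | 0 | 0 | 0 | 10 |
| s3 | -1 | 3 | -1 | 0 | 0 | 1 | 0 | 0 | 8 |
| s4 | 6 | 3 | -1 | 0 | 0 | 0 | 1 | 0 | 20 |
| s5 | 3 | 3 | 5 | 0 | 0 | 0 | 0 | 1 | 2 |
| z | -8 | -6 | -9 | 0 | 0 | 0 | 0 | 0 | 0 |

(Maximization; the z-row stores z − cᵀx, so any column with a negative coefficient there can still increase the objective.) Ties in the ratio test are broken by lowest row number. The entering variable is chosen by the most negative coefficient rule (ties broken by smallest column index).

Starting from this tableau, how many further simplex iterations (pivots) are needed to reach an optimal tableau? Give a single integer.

2

pivot: x3 in, s5 out → z = 18/5
pivot: x1 in, x3 out → z = 16/3
No improving column remains; optimal.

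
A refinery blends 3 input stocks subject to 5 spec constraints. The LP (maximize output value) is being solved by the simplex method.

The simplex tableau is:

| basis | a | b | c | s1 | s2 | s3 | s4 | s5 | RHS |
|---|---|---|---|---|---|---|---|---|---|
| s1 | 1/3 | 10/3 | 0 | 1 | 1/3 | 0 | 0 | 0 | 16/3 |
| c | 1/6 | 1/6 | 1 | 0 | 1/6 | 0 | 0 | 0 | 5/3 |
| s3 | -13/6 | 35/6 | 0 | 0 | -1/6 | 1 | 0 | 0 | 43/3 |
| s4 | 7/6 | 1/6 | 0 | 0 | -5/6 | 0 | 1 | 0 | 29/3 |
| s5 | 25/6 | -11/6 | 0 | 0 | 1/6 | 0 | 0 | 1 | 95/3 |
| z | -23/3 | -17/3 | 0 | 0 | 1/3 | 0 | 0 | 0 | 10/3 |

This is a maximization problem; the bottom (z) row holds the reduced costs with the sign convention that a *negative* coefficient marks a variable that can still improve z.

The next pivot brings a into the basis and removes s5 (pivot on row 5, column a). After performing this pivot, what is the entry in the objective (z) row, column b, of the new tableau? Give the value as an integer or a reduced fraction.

-226/25

Pivot element is row 5, column a: 25/6.
Normalize row 5: new (row 5, b) = (-11/6)/(25/6) = -11/25.
z-row ← z-row − (-23/3)·(new row 5): -17/3 − (-23/3)·(-11/25) = -226/25.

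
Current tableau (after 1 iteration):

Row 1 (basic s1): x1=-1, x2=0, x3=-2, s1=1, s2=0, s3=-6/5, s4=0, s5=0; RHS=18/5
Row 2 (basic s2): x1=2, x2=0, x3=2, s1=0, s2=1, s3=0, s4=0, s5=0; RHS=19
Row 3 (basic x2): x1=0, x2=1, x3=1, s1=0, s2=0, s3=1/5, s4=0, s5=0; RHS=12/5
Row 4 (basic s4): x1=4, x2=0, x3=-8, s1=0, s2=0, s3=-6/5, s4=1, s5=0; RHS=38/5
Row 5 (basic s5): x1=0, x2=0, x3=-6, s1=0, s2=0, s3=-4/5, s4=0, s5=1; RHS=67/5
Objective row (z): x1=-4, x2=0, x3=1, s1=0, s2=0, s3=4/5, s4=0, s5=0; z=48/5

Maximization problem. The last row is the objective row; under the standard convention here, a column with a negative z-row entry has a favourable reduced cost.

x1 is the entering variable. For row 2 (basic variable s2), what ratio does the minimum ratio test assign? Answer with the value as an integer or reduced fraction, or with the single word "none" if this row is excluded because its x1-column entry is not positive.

19/2

Ratio = RHS / (x1 entry) = 19 / 2 = 19/2.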